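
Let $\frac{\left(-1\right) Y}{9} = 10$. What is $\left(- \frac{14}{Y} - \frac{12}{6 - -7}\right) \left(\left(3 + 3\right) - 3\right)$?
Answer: $- \frac{449}{195} \approx -2.3026$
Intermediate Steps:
$Y = -90$ ($Y = \left(-9\right) 10 = -90$)
$\left(- \frac{14}{Y} - \frac{12}{6 - -7}\right) \left(\left(3 + 3\right) - 3\right) = \left(- \frac{14}{-90} - \frac{12}{6 - -7}\right) \left(\left(3 + 3\right) - 3\right) = \left(\left(-14\right) \left(- \frac{1}{90}\right) - \frac{12}{6 + 7}\right) \left(6 - 3\right) = \left(\frac{7}{45} - \frac{12}{13}\right) 3 = \left(- \frac{449}{585}\right) 3 = - \frac{449}{195}$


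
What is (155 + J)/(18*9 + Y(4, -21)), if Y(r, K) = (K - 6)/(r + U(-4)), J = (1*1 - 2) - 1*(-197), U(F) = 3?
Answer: 91/41 ≈ 2.2195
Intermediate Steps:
J = 196 (J = (1 - 2) + 197 = -1 + 197 = 196)
Y(r, K) = (-6 + K)/(3 + r) (Y(r, K) = (K - 6)/(r + 3) = (-6 + K)/(3 + r))
(155 + J)/(18*9 + Y(4, -21)) = (155 + 196)/(18*9 + (-6 - 21)/(3 + 4)) = 351/(162 - 27/7) = 351/(1107/7) = 351*(7/1107) = 91/41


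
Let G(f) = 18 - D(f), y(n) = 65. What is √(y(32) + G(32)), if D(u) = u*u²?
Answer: I*√32685 ≈ 180.79*I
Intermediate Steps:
D(u) = u³
G(f) = 18 - f³
√(y(32) + G(32)) = √(65 + (18 - 1*32³)) = √(65 + (18 - 1*32768)) = √(65 + (18 - 32768)) = √(65 - 32750) = √(-32685) = I*√32685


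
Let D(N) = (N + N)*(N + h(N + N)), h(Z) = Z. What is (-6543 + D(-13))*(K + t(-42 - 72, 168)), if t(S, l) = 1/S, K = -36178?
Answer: 400056421/2 ≈ 2.0003e+8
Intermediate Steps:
D(N) = 6*N² (D(N) = (N + N)*(N + (N + N)) = (2*N)*(N + 2*N) = (2*N)*(3*N) = 6*N²)
(-6543 + D(-13))*(K + t(-42 - 72, 168)) = (-6543 + 6*(-13)²)*(-36178 + 1/(-42 - 72)) = (-6543 + 6*169)*(-36178 + 1/(-114)) = (-6543 + 1014)*(-36178 - 1/114) = -5529*(-4124293/114) = 400056421/2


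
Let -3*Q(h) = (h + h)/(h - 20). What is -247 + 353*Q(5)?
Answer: -1517/9 ≈ -168.56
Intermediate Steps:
Q(h) = -2*h/(3*(-20 + h)) (Q(h) = -(h + h)/(3*(h - 20)) = -2*h/(3*(-20 + h)))
-247 + 353*Q(5) = -247 + 353*(-2*5/(-60 + 3*5)) = -247 + 353*(-2*5/(-60 + 15)) = -247 + 353*(-2*5/(-45)) = -247 + 353*(-2*5*(-1/45)) = -247 + 353*(2/9) = -247 + 706/9 = -1517/9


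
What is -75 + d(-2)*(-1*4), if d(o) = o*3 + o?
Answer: -43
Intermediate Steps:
d(o) = 4*o (d(o) = 3*o + o = 4*o)
-75 + d(-2)*(-1*4) = -75 + (4*(-2))*(-1*4) = -75 - 8*(-4) = -75 + 32 = -43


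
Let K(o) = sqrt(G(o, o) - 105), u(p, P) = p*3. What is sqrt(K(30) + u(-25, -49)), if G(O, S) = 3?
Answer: sqrt(-75 + I*sqrt(102)) ≈ 0.58178 + 8.6798*I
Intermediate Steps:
u(p, P) = 3*p
K(o) = I*sqrt(102) (K(o) = sqrt(3 - 105) = sqrt(-102) = I*sqrt(102))
sqrt(K(30) + u(-25, -49)) = sqrt(I*sqrt(102) + 3*(-25)) = sqrt(I*sqrt(102) - 75) = sqrt(-75 + I*sqrt(102))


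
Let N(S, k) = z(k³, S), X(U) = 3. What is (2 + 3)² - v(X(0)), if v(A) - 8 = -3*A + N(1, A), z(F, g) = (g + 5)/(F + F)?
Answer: 233/9 ≈ 25.889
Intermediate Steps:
z(F, g) = (5 + g)/(2*F) (z(F, g) = (5 + g)/((2*F)) = (5 + g)*(1/(2*F)) = (5 + g)/(2*F))
N(S, k) = (5 + S)/(2*k³) (N(S, k) = (5 + S)/(2*(k³)) = (5 + S)/(2*k³))
v(A) = 8 - 3*A + 3/A³ (v(A) = 8 + (-3*A + (5 + 1)/(2*A³)) = 8 + (-3*A + (½)*6/A³) = 8 + (-3*A + 3/A³) = 8 - 3*A + 3/A³)
(2 + 3)² - v(X(0)) = (2 + 3)² - (8 - 3*3 + 3/3³) = 5² - (8 - 9 + 3*(1/27)) = 25 - (8 - 9 + ⅑) = 25 - 1*(-8/9) = 25 + 8/9 = 233/9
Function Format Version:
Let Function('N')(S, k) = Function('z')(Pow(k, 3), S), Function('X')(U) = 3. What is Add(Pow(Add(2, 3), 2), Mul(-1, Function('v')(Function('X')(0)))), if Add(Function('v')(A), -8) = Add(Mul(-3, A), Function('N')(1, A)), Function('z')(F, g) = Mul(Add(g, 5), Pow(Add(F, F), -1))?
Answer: Rational(233, 9) ≈ 25.889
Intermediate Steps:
Function('z')(F, g) = Mul(Rational(1, 2), Pow(F, -1), Add(5, g)) (Function('z')(F, g) = Mul(Add(5, g), Pow(Mul(2, F), -1)) = Mul(Add(5, g), Mul(Rational(1, 2), Pow(F, -1))) = Mul(Rational(1, 2), Pow(F, -1), Add(5, g)))
Function('N')(S, k) = Mul(Rational(1, 2), Pow(k, -3), Add(5, S)) (Function('N')(S, k) = Mul(Rational(1, 2), Pow(Pow(k, 3), -1), Add(5, S)) = Mul(Rational(1, 2), Pow(k, -3), Add(5, S)))
Function('v')(A) = Add(8, Mul(-3, A), Mul(3, Pow(A, -3))) (Function('v')(A) = Add(8, Add(Mul(-3, A), Mul(Rational(1, 2), Pow(A, -3), Add(5, 1)))) = Add(8, Add(Mul(-3, A), Mul(Rational(1, 2), Pow(A, -3), 6))) = Add(8, Add(Mul(-3, A), Mul(3, Pow(A, -3)))) = Add(8, Mul(-3, A), Mul(3, Pow(A, -3))))
Add(Pow(Add(2, 3), 2), Mul(-1, Function('v')(Function('X')(0)))) = Add(Pow(Add(2, 3), 2), Mul(-1, Add(8, Mul(-3, 3), Mul(3, Pow(3, -3))))) = Add(Pow(5, 2), Mul(-1, Add(8, -9, Mul(3, Rational(1, 27))))) = Add(25, Mul(-1, Add(8, -9, Rational(1, 9)))) = Add(25, Mul(-1, Rational(-8, 9))) = Add(25, Rational(8, 9)) = Rational(233, 9)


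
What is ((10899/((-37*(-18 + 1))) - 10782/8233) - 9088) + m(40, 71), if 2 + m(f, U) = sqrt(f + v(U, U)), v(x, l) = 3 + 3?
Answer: -46990133541/5178557 + sqrt(46) ≈ -9067.2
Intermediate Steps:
v(x, l) = 6
m(f, U) = -2 + sqrt(6 + f) (m(f, U) = -2 + sqrt(f + 6) = -2 + sqrt(6 + f))
((10899/((-37*(-18 + 1))) - 10782/8233) - 9088) + m(40, 71) = ((10899/((-37*(-18 + 1))) - 10782/8233) - 9088) + (-2 + sqrt(6 + 40)) = ((10899/((-37*(-17))) - 10782*1/8233) - 9088) + (-2 + sqrt(46)) = ((10899/629 - 10782/8233) - 9088) + (-2 + sqrt(46)) = (82949589/5178557 - 9088) + (-2 + sqrt(46)) = -46979776427/5178557 + (-2 + sqrt(46)) = -46990133541/5178557 + sqrt(46)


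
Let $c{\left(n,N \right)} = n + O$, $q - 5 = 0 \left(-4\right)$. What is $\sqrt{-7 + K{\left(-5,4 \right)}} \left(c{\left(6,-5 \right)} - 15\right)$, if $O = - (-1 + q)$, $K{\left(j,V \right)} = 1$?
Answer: $- 13 i \sqrt{6} \approx - 31.843 i$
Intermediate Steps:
$q = 5$ ($q = 5 + 0 \left(-4\right) = 5 + 0 = 5$)
$O = -4$ ($O = - (-1 + 5) = \left(-1\right) 4 = -4$)
$c{\left(n,N \right)} = -4 + n$ ($c{\left(n,N \right)} = n - 4 = -4 + n$)
$\sqrt{-7 + K{\left(-5,4 \right)}} \left(c{\left(6,-5 \right)} - 15\right) = \sqrt{-7 + 1} \left(\left(-4 + 6\right) - 15\right) = \sqrt{-6} \left(2 - 15\right) = i \sqrt{6} \left(-13\right) = - 13 i \sqrt{6}$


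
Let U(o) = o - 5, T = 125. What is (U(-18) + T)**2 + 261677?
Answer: 272081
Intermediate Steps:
U(o) = -5 + o
(U(-18) + T)**2 + 261677 = ((-5 - 18) + 125)**2 + 261677 = (-23 + 125)**2 + 261677 = 102**2 + 261677 = 10404 + 261677 = 272081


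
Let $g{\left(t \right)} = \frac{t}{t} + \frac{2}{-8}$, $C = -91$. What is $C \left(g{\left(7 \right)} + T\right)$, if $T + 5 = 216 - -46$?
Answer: $- \frac{93821}{4} \approx -23455.0$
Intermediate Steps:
$T = 257$ ($T = -5 + \left(216 - -46\right) = -5 + \left(216 + 46\right) = -5 + 262 = 257$)
$g{\left(t \right)} = \frac{3}{4}$ ($g{\left(t \right)} = 1 + 2 \left(- \frac{1}{8}\right) = 1 - \frac{1}{4} = \frac{3}{4}$)
$C \left(g{\left(7 \right)} + T\right) = - 91 \left(\frac{3}{4} + 257\right) = \left(-91\right) \frac{1031}{4} = - \frac{93821}{4}$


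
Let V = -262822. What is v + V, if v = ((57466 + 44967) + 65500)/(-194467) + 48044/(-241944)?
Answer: -3091464405833339/11762530962 ≈ -2.6282e+5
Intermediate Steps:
v = -12493338575/11762530962 (v = (102433 + 65500)*(-1/194467) + 48044*(-1/241944) = 167933*(-1/194467) - 12011/60486 = -167933/194467 - 12011/60486 = -12493338575/11762530962 ≈ -1.0621)
v + V = -12493338575/11762530962 - 262822 = -3091464405833339/11762530962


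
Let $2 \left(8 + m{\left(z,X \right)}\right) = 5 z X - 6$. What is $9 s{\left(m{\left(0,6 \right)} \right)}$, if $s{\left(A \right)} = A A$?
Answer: $1089$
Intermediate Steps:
$m{\left(z,X \right)} = -11 + \frac{5 X z}{2}$ ($m{\left(z,X \right)} = -8 + \frac{5 z X - 6}{2} = -8 + \frac{5 X z - 6}{2} = -8 + \frac{-6 + 5 X z}{2} = -8 + \left(-3 + \frac{5 X z}{2}\right) = -11 + \frac{5 X z}{2}$)
$s{\left(A \right)} = A^{2}$
$9 s{\left(m{\left(0,6 \right)} \right)} = 9 \left(-11 + \frac{5}{2} \cdot 6 \cdot 0\right)^{2} = 9 \left(-11 + 0\right)^{2} = 9 \left(-11\right)^{2} = 9 \cdot 121 = 1089$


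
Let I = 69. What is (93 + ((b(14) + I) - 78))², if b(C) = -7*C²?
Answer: 1658944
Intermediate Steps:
(93 + ((b(14) + I) - 78))² = (93 + ((-7*14² + 69) - 78))² = (93 + ((-7*196 + 69) - 78))² = (93 + ((-1372 + 69) - 78))² = (93 + (-1303 - 78))² = (93 - 1381)² = (-1288)² = 1658944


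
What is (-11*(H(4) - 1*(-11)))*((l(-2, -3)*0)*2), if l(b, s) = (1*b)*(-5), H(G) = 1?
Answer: 0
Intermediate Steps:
l(b, s) = -5*b (l(b, s) = b*(-5) = -5*b)
(-11*(H(4) - 1*(-11)))*((l(-2, -3)*0)*2) = (-11*(1 - 1*(-11)))*((-5*(-2)*0)*2) = (-11*(1 + 11))*((10*0)*2) = (-11*12)*(0*2) = -132*0 = 0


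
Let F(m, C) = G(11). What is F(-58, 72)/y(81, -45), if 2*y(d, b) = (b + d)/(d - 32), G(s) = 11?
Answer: 539/18 ≈ 29.944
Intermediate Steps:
F(m, C) = 11
y(d, b) = (b + d)/(2*(-32 + d)) (y(d, b) = ((b + d)/(d - 32))/2 = ((b + d)/(-32 + d))/2 = (b + d)/(2*(-32 + d)))
F(-58, 72)/y(81, -45) = 11/(((-45 + 81)/(2*(-32 + 81)))) = 11/(((½)*36/49)) = 11/(((½)*(1/49)*36)) = 11/(18/49) = 11*(49/18) = 539/18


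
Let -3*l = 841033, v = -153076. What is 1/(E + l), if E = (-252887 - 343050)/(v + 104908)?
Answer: -48168/13503029911 ≈ -3.5672e-6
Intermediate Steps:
l = -841033/3 (l = -1/3*841033 = -841033/3 ≈ -2.8034e+5)
E = 595937/48168 (E = (-252887 - 343050)/(-153076 + 104908) = -595937/(-48168) = -595937*(-1/48168) = 595937/48168 ≈ 12.372)
1/(E + l) = 1/(595937/48168 - 841033/3) = 1/(-13503029911/48168) = -48168/13503029911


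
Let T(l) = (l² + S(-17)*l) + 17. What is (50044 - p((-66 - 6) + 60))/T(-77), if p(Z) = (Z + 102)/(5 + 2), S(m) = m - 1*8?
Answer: 350218/55097 ≈ 6.3564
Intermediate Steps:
S(m) = -8 + m (S(m) = m - 8 = -8 + m)
p(Z) = 102/7 + Z/7 (p(Z) = (102 + Z)/7 = (102 + Z)*(⅐) = 102/7 + Z/7)
T(l) = 17 + l² - 25*l (T(l) = (l² + (-8 - 17)*l) + 17 = (l² - 25*l) + 17 = 17 + l² - 25*l)
(50044 - p((-66 - 6) + 60))/T(-77) = (50044 - (102/7 + ((-66 - 6) + 60)/7))/(17 + (-77)² - 25*(-77)) = (50044 - (102/7 + (-72 + 60)/7))/(17 + 5929 + 1925) = (50044 - (102/7 + (⅐)*(-12)))/7871 = (50044 - (102/7 - 12/7))*(1/7871) = (50044 - 1*90/7)*(1/7871) = (50044 - 90/7)*(1/7871) = (350218/7)*(1/7871) = 350218/55097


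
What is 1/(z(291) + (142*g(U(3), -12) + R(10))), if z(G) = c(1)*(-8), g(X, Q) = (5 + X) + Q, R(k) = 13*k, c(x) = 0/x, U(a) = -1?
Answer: -1/1006 ≈ -0.00099404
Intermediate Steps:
c(x) = 0
g(X, Q) = 5 + Q + X
z(G) = 0 (z(G) = 0*(-8) = 0)
1/(z(291) + (142*g(U(3), -12) + R(10))) = 1/(0 + (142*(5 - 12 - 1) + 13*10)) = 1/(0 + (142*(-8) + 130)) = 1/(0 + (-1136 + 130)) = 1/(0 - 1006) = 1/(-1006) = -1/1006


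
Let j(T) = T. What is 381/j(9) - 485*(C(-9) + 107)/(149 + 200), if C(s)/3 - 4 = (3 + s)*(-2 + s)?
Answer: -416912/1047 ≈ -398.20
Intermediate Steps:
C(s) = 12 + 3*(-2 + s)*(3 + s) (C(s) = 12 + 3*((3 + s)*(-2 + s)) = 12 + 3*((-2 + s)*(3 + s)) = 12 + 3*(-2 + s)*(3 + s))
381/j(9) - 485*(C(-9) + 107)/(149 + 200) = 381/9 - 485*((-6 + 3*(-9) + 3*(-9)**2) + 107)/(149 + 200) = 381*(1/9) - 485/(349/((-6 - 27 + 3*81) + 107)) = 127/3 - 485/(349/((-6 - 27 + 243) + 107)) = 127/3 - 485/(349/(210 + 107)) = 127/3 - 485/(349/317) = 127/3 - 485/(349*(1/317)) = 127/3 - 485/349/317 = 127/3 - 485*317/349 = 127/3 - 153745/349 = -416912/1047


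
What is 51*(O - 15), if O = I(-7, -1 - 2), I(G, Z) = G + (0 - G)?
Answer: -765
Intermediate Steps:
I(G, Z) = 0 (I(G, Z) = G - G = 0)
O = 0
51*(O - 15) = 51*(0 - 15) = 51*(-15) = -765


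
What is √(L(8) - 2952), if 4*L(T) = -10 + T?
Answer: I*√11810/2 ≈ 54.337*I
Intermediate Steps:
L(T) = -5/2 + T/4 (L(T) = (-10 + T)/4 = -5/2 + T/4)
√(L(8) - 2952) = √((-5/2 + (¼)*8) - 2952) = √((-5/2 + 2) - 2952) = √(-½ - 2952) = √(-5905/2) = I*√11810/2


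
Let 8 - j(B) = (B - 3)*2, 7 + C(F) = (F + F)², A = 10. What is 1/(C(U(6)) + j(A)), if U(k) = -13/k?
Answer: 9/52 ≈ 0.17308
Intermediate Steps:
C(F) = -7 + 4*F² (C(F) = -7 + (F + F)² = -7 + (2*F)² = -7 + 4*F²)
j(B) = 14 - 2*B (j(B) = 8 - (B - 3)*2 = 8 - (-3 + B)*2 = 8 - (-6 + 2*B) = 8 + (6 - 2*B) = 14 - 2*B)
1/(C(U(6)) + j(A)) = 1/((-7 + 4*(-13/6)²) + (14 - 2*10)) = 1/((-7 + 4*(-13*⅙)²) + (14 - 20)) = 1/((-7 + 4*(-13/6)²) - 6) = 1/((-7 + 4*(169/36)) - 6) = 1/((-7 + 169/9) - 6) = 1/(106/9 - 6) = 1/(52/9) = 9/52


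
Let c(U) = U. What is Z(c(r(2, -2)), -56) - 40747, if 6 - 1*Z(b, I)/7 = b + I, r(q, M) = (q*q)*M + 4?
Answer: -40285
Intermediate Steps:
r(q, M) = 4 + M*q² (r(q, M) = q²*M + 4 = M*q² + 4 = 4 + M*q²)
Z(b, I) = 42 - 7*I - 7*b (Z(b, I) = 42 - 7*(b + I) = 42 - 7*(I + b) = 42 + (-7*I - 7*b) = 42 - 7*I - 7*b)
Z(c(r(2, -2)), -56) - 40747 = (42 - 7*(-56) - 7*(4 - 2*2²)) - 40747 = (42 + 392 - 7*(4 - 2*4)) - 40747 = (42 + 392 - 7*(4 - 8)) - 40747 = (42 + 392 - 7*(-4)) - 40747 = (42 + 392 + 28) - 40747 = 462 - 40747 = -40285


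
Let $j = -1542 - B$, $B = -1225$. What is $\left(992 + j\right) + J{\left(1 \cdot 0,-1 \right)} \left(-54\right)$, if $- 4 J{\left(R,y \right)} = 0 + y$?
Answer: $\frac{1323}{2} \approx 661.5$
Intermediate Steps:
$j = -317$ ($j = -1542 - -1225 = -1542 + 1225 = -317$)
$J{\left(R,y \right)} = - \frac{y}{4}$ ($J{\left(R,y \right)} = - \frac{0 + y}{4} = - \frac{y}{4}$)
$\left(992 + j\right) + J{\left(1 \cdot 0,-1 \right)} \left(-54\right) = \left(992 - 317\right) + \left(- \frac{1}{4}\right) \left(-1\right) \left(-54\right) = 675 + \frac{1}{4} \left(-54\right) = 675 - \frac{27}{2} = \frac{1323}{2}$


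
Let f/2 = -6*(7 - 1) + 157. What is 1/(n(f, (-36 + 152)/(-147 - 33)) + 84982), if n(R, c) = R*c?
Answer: 45/3817172 ≈ 1.1789e-5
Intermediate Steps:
f = 242 (f = 2*(-6*(7 - 1) + 157) = 2*(-6*6 + 157) = 2*(-36 + 157) = 2*121 = 242)
1/(n(f, (-36 + 152)/(-147 - 33)) + 84982) = 1/(242*((-36 + 152)/(-147 - 33)) + 84982) = 1/(242*(116/(-180)) + 84982) = 1/(242*(116*(-1/180)) + 84982) = 1/(242*(-29/45) + 84982) = 1/(-7018/45 + 84982) = 1/(3817172/45) = 45/3817172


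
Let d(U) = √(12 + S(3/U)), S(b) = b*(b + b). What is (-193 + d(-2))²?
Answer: (386 - √66)²/4 ≈ 35698.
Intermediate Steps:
S(b) = 2*b² (S(b) = b*(2*b) = 2*b²)
d(U) = √(12 + 18/U²) (d(U) = √(12 + 2*(3/U)²) = √(12 + 2*(9/U²)) = √(12 + 18/U²))
(-193 + d(-2))² = (-193 + √(12 + 18/(-2)²))² = (-193 + √(12 + 18*(¼)))² = (-193 + √(12 + 9/2))² = (-193 + √(33/2))² = (-193 + √66/2)²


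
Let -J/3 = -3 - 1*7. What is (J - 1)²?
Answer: 841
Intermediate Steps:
J = 30 (J = -3*(-3 - 1*7) = -3*(-3 - 7) = -3*(-10) = 30)
(J - 1)² = (30 - 1)² = 29² = 841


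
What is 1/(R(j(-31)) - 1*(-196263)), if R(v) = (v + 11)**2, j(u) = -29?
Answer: 1/196587 ≈ 5.0868e-6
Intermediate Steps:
R(v) = (11 + v)**2
1/(R(j(-31)) - 1*(-196263)) = 1/((11 - 29)**2 - 1*(-196263)) = 1/((-18)**2 + 196263) = 1/(324 + 196263) = 1/196587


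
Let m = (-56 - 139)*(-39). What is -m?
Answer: -7605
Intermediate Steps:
m = 7605 (m = -195*(-39) = 7605)
-m = -1*7605 = -7605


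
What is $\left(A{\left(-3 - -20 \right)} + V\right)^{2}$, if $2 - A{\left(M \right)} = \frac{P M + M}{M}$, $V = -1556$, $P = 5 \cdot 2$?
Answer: $2449225$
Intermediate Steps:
$P = 10$
$A{\left(M \right)} = -9$ ($A{\left(M \right)} = 2 - \frac{10 M + M}{M} = 2 - \frac{11 M}{M} = 2 - 11 = -9$)
$\left(A{\left(-3 - -20 \right)} + V\right)^{2} = \left(-9 - 1556\right)^{2} = \left(-1565\right)^{2} = 2449225$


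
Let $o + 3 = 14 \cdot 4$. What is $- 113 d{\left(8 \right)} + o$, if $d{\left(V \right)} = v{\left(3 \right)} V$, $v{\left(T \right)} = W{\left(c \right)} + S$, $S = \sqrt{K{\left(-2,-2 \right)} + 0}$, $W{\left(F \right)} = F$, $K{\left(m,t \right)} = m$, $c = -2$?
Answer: $1861 - 904 i \sqrt{2} \approx 1861.0 - 1278.4 i$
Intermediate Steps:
$o = 53$ ($o = -3 + 14 \cdot 4 = -3 + 56 = 53$)
$S = i \sqrt{2}$ ($S = \sqrt{-2 + 0} = \sqrt{-2} = i \sqrt{2} \approx 1.4142 i$)
$v{\left(T \right)} = -2 + i \sqrt{2}$
$d{\left(V \right)} = V \left(-2 + i \sqrt{2}\right)$ ($d{\left(V \right)} = \left(-2 + i \sqrt{2}\right) V = V \left(-2 + i \sqrt{2}\right)$)
$- 113 d{\left(8 \right)} + o = - 113 \cdot 8 \left(-2 + i \sqrt{2}\right) + 53 = - 113 \left(-16 + 8 i \sqrt{2}\right) + 53 = \left(1808 - 904 i \sqrt{2}\right) + 53 = 1861 - 904 i \sqrt{2}$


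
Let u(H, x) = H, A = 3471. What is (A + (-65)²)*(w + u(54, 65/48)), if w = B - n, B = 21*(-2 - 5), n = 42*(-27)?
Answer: 8011536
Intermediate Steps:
n = -1134
B = -147 (B = 21*(-7) = -147)
w = 987 (w = -147 - 1*(-1134) = -147 + 1134 = 987)
(A + (-65)²)*(w + u(54, 65/48)) = (3471 + (-65)²)*(987 + 54) = (3471 + 4225)*1041 = 7696*1041 = 8011536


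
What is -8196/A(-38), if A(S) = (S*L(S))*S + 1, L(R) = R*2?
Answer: 2732/36581 ≈ 0.074684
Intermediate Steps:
L(R) = 2*R
A(S) = 1 + 2*S³ (A(S) = (S*(2*S))*S + 1 = (2*S²)*S + 1 = 2*S³ + 1 = 1 + 2*S³)
-8196/A(-38) = -8196/(1 + 2*(-38)³) = -8196/(1 + 2*(-54872)) = -8196/(1 - 109744) = -8196/(-109743) = -8196*(-1/109743) = 2732/36581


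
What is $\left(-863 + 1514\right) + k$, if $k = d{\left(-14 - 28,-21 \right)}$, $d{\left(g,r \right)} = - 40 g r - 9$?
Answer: $-34638$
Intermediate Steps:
$d{\left(g,r \right)} = -9 - 40 g r$ ($d{\left(g,r \right)} = - 40 g r - 9 = -9 - 40 g r$)
$k = -35289$ ($k = -9 - 40 \left(-14 - 28\right) \left(-21\right) = -9 - \left(-1680\right) \left(-21\right) = -9 - 35280 = -35289$)
$\left(-863 + 1514\right) + k = \left(-863 + 1514\right) - 35289 = 651 - 35289 = -34638$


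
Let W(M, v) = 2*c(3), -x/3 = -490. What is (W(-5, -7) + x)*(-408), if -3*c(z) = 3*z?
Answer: -597312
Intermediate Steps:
x = 1470 (x = -3*(-490) = 1470)
c(z) = -z
W(M, v) = -6 (W(M, v) = 2*(-1*3) = 2*(-3) = -6)
(W(-5, -7) + x)*(-408) = (-6 + 1470)*(-408) = 1464*(-408) = -597312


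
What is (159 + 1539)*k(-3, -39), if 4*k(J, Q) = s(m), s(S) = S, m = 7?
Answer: 5943/2 ≈ 2971.5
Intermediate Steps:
k(J, Q) = 7/4 (k(J, Q) = (1/4)*7 = 7/4)
(159 + 1539)*k(-3, -39) = (159 + 1539)*(7/4) = 1698*(7/4) = 5943/2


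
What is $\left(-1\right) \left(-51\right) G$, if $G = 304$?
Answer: $15504$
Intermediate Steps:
$\left(-1\right) \left(-51\right) G = \left(-1\right) \left(-51\right) 304 = 51 \cdot 304 = 15504$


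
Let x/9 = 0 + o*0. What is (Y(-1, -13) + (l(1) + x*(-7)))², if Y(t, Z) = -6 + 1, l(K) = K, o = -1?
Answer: 16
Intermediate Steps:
Y(t, Z) = -5
x = 0 (x = 9*(0 - 1*0) = 9*(0 + 0) = 9*0 = 0)
(Y(-1, -13) + (l(1) + x*(-7)))² = (-5 + (1 + 0*(-7)))² = (-5 + (1 + 0))² = (-5 + 1)² = (-4)² = 16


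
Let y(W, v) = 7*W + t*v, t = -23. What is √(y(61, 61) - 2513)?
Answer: I*√3489 ≈ 59.068*I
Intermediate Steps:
y(W, v) = -23*v + 7*W (y(W, v) = 7*W - 23*v = -23*v + 7*W)
√(y(61, 61) - 2513) = √((-23*61 + 7*61) - 2513) = √((-1403 + 427) - 2513) = √(-976 - 2513) = √(-3489) = I*√3489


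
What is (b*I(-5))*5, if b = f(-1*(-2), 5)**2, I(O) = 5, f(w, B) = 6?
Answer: 900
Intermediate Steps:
b = 36 (b = 6**2 = 36)
(b*I(-5))*5 = (36*5)*5 = 180*5 = 900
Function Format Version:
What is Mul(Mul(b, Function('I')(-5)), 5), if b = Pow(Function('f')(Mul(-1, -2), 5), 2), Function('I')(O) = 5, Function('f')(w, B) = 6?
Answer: 900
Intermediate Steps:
b = 36 (b = Pow(6, 2) = 36)
Mul(Mul(b, Function('I')(-5)), 5) = Mul(Mul(36, 5), 5) = Mul(180, 5) = 900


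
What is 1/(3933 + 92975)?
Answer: 1/96908 ≈ 1.0319e-5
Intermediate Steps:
1/(3933 + 92975) = 1/96908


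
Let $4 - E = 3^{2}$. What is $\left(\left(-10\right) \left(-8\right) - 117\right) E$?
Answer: $185$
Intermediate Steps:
$E = -5$ ($E = 4 - 3^{2} = 4 - 9 = -5$)
$\left(\left(-10\right) \left(-8\right) - 117\right) E = \left(\left(-10\right) \left(-8\right) - 117\right) \left(-5\right) = \left(80 - 117\right) \left(-5\right) = \left(-37\right) \left(-5\right) = 185$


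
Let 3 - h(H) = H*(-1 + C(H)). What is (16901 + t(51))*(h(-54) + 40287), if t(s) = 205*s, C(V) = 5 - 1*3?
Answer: 1103650464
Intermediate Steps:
C(V) = 2 (C(V) = 5 - 3 = 2)
h(H) = 3 - H (h(H) = 3 - H*(-1 + 2) = 3 - H)
(16901 + t(51))*(h(-54) + 40287) = (16901 + 205*51)*((3 - 1*(-54)) + 40287) = (16901 + 10455)*((3 + 54) + 40287) = 27356*(57 + 40287) = 27356*40344 = 1103650464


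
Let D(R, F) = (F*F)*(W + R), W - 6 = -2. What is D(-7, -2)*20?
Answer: -240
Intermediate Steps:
W = 4 (W = 6 - 2 = 4)
D(R, F) = F²*(4 + R) (D(R, F) = (F*F)*(4 + R) = F²*(4 + R))
D(-7, -2)*20 = ((-2)²*(4 - 7))*20 = (4*(-3))*20 = -12*20 = -240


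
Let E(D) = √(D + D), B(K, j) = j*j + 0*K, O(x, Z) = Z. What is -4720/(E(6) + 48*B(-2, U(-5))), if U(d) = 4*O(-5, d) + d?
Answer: -11800000/74999999 + 2360*√3/224999997 ≈ -0.15732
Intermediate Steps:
U(d) = 5*d (U(d) = 4*d + d = 5*d)
B(K, j) = j² (B(K, j) = j² + 0 = j²)
E(D) = √2*√D (E(D) = √(2*D) = √2*√D)
-4720/(E(6) + 48*B(-2, U(-5))) = -4720/(√2*√6 + 48*(5*(-5))²) = -4720/(2*√3 + 48*(-25)²) = -4720/(2*√3 + 48*625) = -4720/(2*√3 + 30000) = -4720/(30000 + 2*√3)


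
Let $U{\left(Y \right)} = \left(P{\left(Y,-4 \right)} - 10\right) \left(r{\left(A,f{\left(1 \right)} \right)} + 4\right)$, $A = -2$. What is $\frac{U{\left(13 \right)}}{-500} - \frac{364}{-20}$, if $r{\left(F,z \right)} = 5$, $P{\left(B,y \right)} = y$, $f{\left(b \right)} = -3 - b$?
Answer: $\frac{4613}{250} \approx 18.452$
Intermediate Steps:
$U{\left(Y \right)} = -126$ ($U{\left(Y \right)} = \left(-4 - 10\right) \left(5 + 4\right) = \left(-14\right) 9 = -126$)
$\frac{U{\left(13 \right)}}{-500} - \frac{364}{-20} = - \frac{126}{-500} - \frac{364}{-20} = \left(-126\right) \left(- \frac{1}{500}\right) - - \frac{91}{5} = \frac{63}{250} + \frac{91}{5} = \frac{4613}{250}$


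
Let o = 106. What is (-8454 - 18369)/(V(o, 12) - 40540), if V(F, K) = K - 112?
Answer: 26823/40640 ≈ 0.66002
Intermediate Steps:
V(F, K) = -112 + K
(-8454 - 18369)/(V(o, 12) - 40540) = (-8454 - 18369)/((-112 + 12) - 40540) = -26823/(-100 - 40540) = -26823/(-40640) = -26823*(-1/40640) = 26823/40640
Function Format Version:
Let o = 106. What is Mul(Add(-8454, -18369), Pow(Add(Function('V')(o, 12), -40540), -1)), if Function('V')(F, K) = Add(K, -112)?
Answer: Rational(26823, 40640) ≈ 0.66002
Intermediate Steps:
Function('V')(F, K) = Add(-112, K)
Mul(Add(-8454, -18369), Pow(Add(Function('V')(o, 12), -40540), -1)) = Mul(Add(-8454, -18369), Pow(Add(Add(-112, 12), -40540), -1)) = Mul(-26823, Pow(Add(-100, -40540), -1)) = Mul(-26823, Pow(-40640, -1)) = Mul(-26823, Rational(-1, 40640)) = Rational(26823, 40640)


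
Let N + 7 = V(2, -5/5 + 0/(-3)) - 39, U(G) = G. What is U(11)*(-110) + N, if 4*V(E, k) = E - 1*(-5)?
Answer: -5017/4 ≈ -1254.3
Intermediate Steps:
V(E, k) = 5/4 + E/4 (V(E, k) = (E - 1*(-5))/4 = (E + 5)/4 = (5 + E)/4 = 5/4 + E/4)
N = -177/4 (N = -7 + ((5/4 + (¼)*2) - 39) = -7 + ((5/4 + ½) - 39) = -7 + (7/4 - 39) = -7 - 149/4 = -177/4 ≈ -44.250)
U(11)*(-110) + N = 11*(-110) - 177/4 = -1210 - 177/4 = -5017/4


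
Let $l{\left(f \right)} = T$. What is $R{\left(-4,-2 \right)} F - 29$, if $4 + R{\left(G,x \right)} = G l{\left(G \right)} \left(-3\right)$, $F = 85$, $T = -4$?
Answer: $-4449$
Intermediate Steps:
$l{\left(f \right)} = -4$
$R{\left(G,x \right)} = -4 + 12 G$ ($R{\left(G,x \right)} = -4 + G \left(-4\right) \left(-3\right) = -4 + - 4 G \left(-3\right) = -4 + 12 G$)
$R{\left(-4,-2 \right)} F - 29 = \left(-4 + 12 \left(-4\right)\right) 85 - 29 = \left(-4 - 48\right) 85 - 29 = \left(-52\right) 85 - 29 = -4420 - 29 = -4449$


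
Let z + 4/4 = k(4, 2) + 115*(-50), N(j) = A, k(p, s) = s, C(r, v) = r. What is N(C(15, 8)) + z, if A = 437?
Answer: -5312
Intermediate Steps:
N(j) = 437
z = -5749 (z = -1 + (2 + 115*(-50)) = -1 + (2 - 5750) = -1 - 5748 = -5749)
N(C(15, 8)) + z = 437 - 5749 = -5312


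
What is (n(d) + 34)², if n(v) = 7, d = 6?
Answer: 1681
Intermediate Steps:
(n(d) + 34)² = (7 + 34)² = 41² = 1681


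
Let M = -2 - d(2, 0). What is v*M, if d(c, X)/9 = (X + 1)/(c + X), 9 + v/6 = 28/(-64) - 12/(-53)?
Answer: 304629/848 ≈ 359.23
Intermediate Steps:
v = -23433/424 (v = -54 + 6*(28/(-64) - 12/(-53)) = -54 + 6*(28*(-1/64) - 12*(-1/53)) = -54 + 6*(-7/16 + 12/53) = -54 + 6*(-179/848) = -54 - 537/424 = -23433/424 ≈ -55.266)
d(c, X) = 9*(1 + X)/(X + c) (d(c, X) = 9*((X + 1)/(c + X)) = 9*((1 + X)/(X + c)) = 9*(1 + X)/(X + c))
M = -13/2 (M = -2 - 9*(1 + 0)/(0 + 2) = -2 - 9/2 = -13/2 ≈ -6.5000)
v*M = -23433/424*(-13/2) = 304629/848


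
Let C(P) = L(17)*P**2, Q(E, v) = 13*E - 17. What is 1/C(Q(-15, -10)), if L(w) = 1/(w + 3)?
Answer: 5/11236 ≈ 0.00044500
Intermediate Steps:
Q(E, v) = -17 + 13*E
L(w) = 1/(3 + w)
C(P) = P**2/20 (C(P) = P**2/(3 + 17) = P**2/20)
1/C(Q(-15, -10)) = 1/((-17 + 13*(-15))**2/20) = 1/((-17 - 195)**2/20) = 1/((1/20)*(-212)**2) = 1/((1/20)*44944) = 1/(11236/5) = 5/11236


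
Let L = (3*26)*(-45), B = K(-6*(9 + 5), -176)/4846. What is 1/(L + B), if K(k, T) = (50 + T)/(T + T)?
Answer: -852896/2993664897 ≈ -0.00028490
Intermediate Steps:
K(k, T) = (50 + T)/(2*T) (K(k, T) = (50 + T)/((2*T)) = (50 + T)*(1/(2*T)) = (50 + T)/(2*T))
B = 63/852896 (B = ((½)*(50 - 176)/(-176))/4846 = ((½)*(-1/176)*(-126))*(1/4846) = (63/176)*(1/4846) = 63/852896 ≈ 7.3866e-5)
L = -3510 (L = 78*(-45) = -3510)
1/(L + B) = 1/(-3510 + 63/852896) = 1/(-2993664897/852896) = -852896/2993664897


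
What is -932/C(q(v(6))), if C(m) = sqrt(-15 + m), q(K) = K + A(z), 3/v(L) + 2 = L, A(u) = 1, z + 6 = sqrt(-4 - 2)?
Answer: 1864*I*sqrt(53)/53 ≈ 256.04*I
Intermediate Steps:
z = -6 + I*sqrt(6) (z = -6 + sqrt(-4 - 2) = -6 + sqrt(-6) = -6 + I*sqrt(6) ≈ -6.0 + 2.4495*I)
v(L) = 3/(-2 + L)
q(K) = 1 + K (q(K) = K + 1 = 1 + K)
-932/C(q(v(6))) = -932/sqrt(-15 + (1 + 3/(-2 + 6))) = -932/sqrt(-15 + (1 + 3/4)) = -932/sqrt(-15 + 7/4) = -932*(-2*I*sqrt(53)/53) = -(-1864)*I*sqrt(53)/53 = 1864*I*sqrt(53)/53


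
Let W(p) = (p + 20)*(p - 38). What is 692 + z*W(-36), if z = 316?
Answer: 374836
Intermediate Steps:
W(p) = (-38 + p)*(20 + p) (W(p) = (20 + p)*(-38 + p) = (-38 + p)*(20 + p))
692 + z*W(-36) = 692 + 316*(-760 + (-36)² - 18*(-36)) = 692 + 316*(-760 + 1296 + 648) = 692 + 316*1184 = 692 + 374144 = 374836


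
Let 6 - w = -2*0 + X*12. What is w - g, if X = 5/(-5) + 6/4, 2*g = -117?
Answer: 117/2 ≈ 58.500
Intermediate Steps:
g = -117/2 (g = (1/2)*(-117) = -117/2 ≈ -58.500)
X = 1/2 (X = 5*(-1/5) + 6*(1/4) = -1 + 3/2 = 1/2 ≈ 0.50000)
w = 0 (w = 6 - (-2*0 + (1/2)*12) = 6 - (0 + 6) = 6 - 1*6 = 6 - 6 = 0)
w - g = 0 - 1*(-117/2) = 0 + 117/2 = 117/2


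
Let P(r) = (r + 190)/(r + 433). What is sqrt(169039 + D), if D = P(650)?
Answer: sqrt(61023359)/19 ≈ 411.14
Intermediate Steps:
P(r) = (190 + r)/(433 + r)
D = 280/361 (D = (190 + 650)/(433 + 650) = 840/1083 = (1/1083)*840 = 280/361 ≈ 0.77562)
sqrt(169039 + D) = sqrt(169039 + 280/361) = sqrt(61023359/361) = sqrt(61023359)/19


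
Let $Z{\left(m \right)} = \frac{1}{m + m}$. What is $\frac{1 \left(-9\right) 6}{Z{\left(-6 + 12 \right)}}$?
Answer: $-648$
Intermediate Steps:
$Z{\left(m \right)} = \frac{1}{2 m}$
$\frac{1 \left(-9\right) 6}{Z{\left(-6 + 12 \right)}} = \frac{1 \left(-9\right) 6}{\frac{1}{2} \frac{1}{-6 + 12}} = \frac{\left(-9\right) 6}{\frac{1}{2} \cdot \frac{1}{6}} = - \frac{54}{\frac{1}{2} \cdot \frac{1}{6}} = - 54 \frac{1}{\frac{1}{12}} = \left(-54\right) 12 = -648$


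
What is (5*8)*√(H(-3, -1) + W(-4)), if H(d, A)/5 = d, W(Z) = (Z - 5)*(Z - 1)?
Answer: 40*√30 ≈ 219.09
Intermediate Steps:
W(Z) = (-1 + Z)*(-5 + Z) (W(Z) = (-5 + Z)*(-1 + Z) = (-1 + Z)*(-5 + Z))
H(d, A) = 5*d
(5*8)*√(H(-3, -1) + W(-4)) = (5*8)*√(5*(-3) + (5 + (-4)² - 6*(-4))) = 40*√(-15 + (5 + 16 + 24)) = 40*√(-15 + 45) = 40*√30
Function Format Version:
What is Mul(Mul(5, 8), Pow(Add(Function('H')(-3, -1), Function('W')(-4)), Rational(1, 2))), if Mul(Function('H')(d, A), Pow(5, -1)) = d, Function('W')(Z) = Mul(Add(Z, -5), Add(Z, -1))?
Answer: Mul(40, Pow(30, Rational(1, 2))) ≈ 219.09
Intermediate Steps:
Function('W')(Z) = Mul(Add(-1, Z), Add(-5, Z)) (Function('W')(Z) = Mul(Add(-5, Z), Add(-1, Z)) = Mul(Add(-1, Z), Add(-5, Z)))
Function('H')(d, A) = Mul(5, d)
Mul(Mul(5, 8), Pow(Add(Function('H')(-3, -1), Function('W')(-4)), Rational(1, 2))) = Mul(Mul(5, 8), Pow(Add(Mul(5, -3), Add(5, Pow(-4, 2), Mul(-6, -4))), Rational(1, 2))) = Mul(40, Pow(Add(-15, Add(5, 16, 24)), Rational(1, 2))) = Mul(40, Pow(Add(-15, 45), Rational(1, 2))) = Mul(40, Pow(30, Rational(1, 2)))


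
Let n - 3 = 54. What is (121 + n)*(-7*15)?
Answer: -18690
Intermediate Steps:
n = 57 (n = 3 + 54 = 57)
(121 + n)*(-7*15) = (121 + 57)*(-7*15) = 178*(-105) = -18690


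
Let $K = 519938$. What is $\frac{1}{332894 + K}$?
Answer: $\frac{1}{852832} \approx 1.1726 \cdot 10^{-6}$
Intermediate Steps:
$\frac{1}{332894 + K} = \frac{1}{332894 + 519938} = \frac{1}{852832}$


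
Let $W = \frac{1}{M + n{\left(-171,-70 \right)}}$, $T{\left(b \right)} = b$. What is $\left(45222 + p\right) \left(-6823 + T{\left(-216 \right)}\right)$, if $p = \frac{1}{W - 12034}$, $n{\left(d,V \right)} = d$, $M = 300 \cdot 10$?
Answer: $- \frac{10836865217805399}{34044185} \approx -3.1832 \cdot 10^{8}$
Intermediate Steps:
$M = 3000$
$W = \frac{1}{2829}$ ($W = \frac{1}{3000 - 171} = \frac{1}{2829} \approx 0.00035348$)
$p = - \frac{2829}{34044185}$ ($p = \frac{1}{\frac{1}{2829} - 12034} = \frac{1}{- \frac{34044185}{2829}} = - \frac{2829}{34044185} \approx -8.3098 \cdot 10^{-5}$)
$\left(45222 + p\right) \left(-6823 + T{\left(-216 \right)}\right) = \left(45222 - \frac{2829}{34044185}\right) \left(-6823 - 216\right) = \frac{1539546131241}{34044185} \left(-7039\right) = - \frac{10836865217805399}{34044185}$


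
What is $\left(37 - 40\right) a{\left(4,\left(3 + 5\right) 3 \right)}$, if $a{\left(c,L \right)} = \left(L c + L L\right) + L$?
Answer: $-2088$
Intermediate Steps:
$a{\left(c,L \right)} = L + L^{2} + L c$ ($a{\left(c,L \right)} = \left(L c + L^{2}\right) + L = \left(L^{2} + L c\right) + L = L + L^{2} + L c$)
$\left(37 - 40\right) a{\left(4,\left(3 + 5\right) 3 \right)} = \left(37 - 40\right) \left(3 + 5\right) 3 \left(1 + \left(3 + 5\right) 3 + 4\right) = \left(37 - 40\right) 8 \cdot 3 \left(1 + 8 \cdot 3 + 4\right) = - 3 \cdot 24 \left(1 + 24 + 4\right) = - 3 \cdot 24 \cdot 29 = \left(-3\right) 696 = -2088$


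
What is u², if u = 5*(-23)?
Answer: 13225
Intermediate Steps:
u = -115
u² = (-115)² = 13225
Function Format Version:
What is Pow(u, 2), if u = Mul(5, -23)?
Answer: 13225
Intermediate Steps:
u = -115
Pow(u, 2) = Pow(-115, 2) = 13225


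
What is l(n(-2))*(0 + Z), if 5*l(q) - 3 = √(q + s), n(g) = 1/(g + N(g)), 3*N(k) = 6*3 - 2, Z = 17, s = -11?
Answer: 51/5 + 17*I*√1070/50 ≈ 10.2 + 11.122*I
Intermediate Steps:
N(k) = 16/3 (N(k) = (6*3 - 2)/3 = (18 - 2)/3 = (⅓)*16 = 16/3)
n(g) = 1/(16/3 + g) (n(g) = 1/(g + 16/3) = 1/(16/3 + g))
l(q) = ⅗ + √(-11 + q)/5 (l(q) = ⅗ + √(q - 11)/5 = ⅗ + √(-11 + q)/5)
l(n(-2))*(0 + Z) = (⅗ + √(-11 + 3/(16 + 3*(-2)))/5)*(0 + 17) = (⅗ + √(-11 + 3/(16 - 6))/5)*17 = (⅗ + √(-11 + 3/10)/5)*17 = (⅗ + √(-107/10)/5)*17 = (⅗ + (I*√1070/10)/5)*17 = (⅗ + I*√1070/50)*17 = 51/5 + 17*I*√1070/50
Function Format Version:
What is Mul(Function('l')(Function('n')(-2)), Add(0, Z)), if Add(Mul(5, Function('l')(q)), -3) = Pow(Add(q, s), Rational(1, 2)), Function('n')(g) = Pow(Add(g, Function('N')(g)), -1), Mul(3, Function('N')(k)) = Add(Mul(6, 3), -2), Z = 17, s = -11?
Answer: Add(Rational(51, 5), Mul(Rational(17, 50), I, Pow(1070, Rational(1, 2)))) ≈ Add(10.200, Mul(11.122, I))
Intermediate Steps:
Function('N')(k) = Rational(16, 3) (Function('N')(k) = Mul(Rational(1, 3), Add(Mul(6, 3), -2)) = Mul(Rational(1, 3), Add(18, -2)) = Mul(Rational(1, 3), 16) = Rational(16, 3))
Function('n')(g) = Pow(Add(Rational(16, 3), g), -1) (Function('n')(g) = Pow(Add(g, Rational(16, 3)), -1) = Pow(Add(Rational(16, 3), g), -1))
Function('l')(q) = Add(Rational(3, 5), Mul(Rational(1, 5), Pow(Add(-11, q), Rational(1, 2)))) (Function('l')(q) = Add(Rational(3, 5), Mul(Rational(1, 5), Pow(Add(q, -11), Rational(1, 2)))) = Add(Rational(3, 5), Mul(Rational(1, 5), Pow(Add(-11, q), Rational(1, 2)))))
Mul(Function('l')(Function('n')(-2)), Add(0, Z)) = Mul(Add(Rational(3, 5), Mul(Rational(1, 5), Pow(Add(-11, Mul(3, Pow(Add(16, Mul(3, -2)), -1))), Rational(1, 2)))), Add(0, 17)) = Mul(Add(Rational(3, 5), Mul(Rational(1, 5), Pow(Add(-11, Mul(3, Pow(Add(16, -6), -1))), Rational(1, 2)))), 17) = Mul(Add(Rational(3, 5), Mul(Rational(1, 5), Pow(Add(-11, Mul(3, Pow(10, -1))), Rational(1, 2)))), 17) = Mul(Add(Rational(3, 5), Mul(Rational(1, 5), Pow(Add(-11, Mul(3, Rational(1, 10))), Rational(1, 2)))), 17) = Mul(Add(Rational(3, 5), Mul(Rational(1, 5), Pow(Add(-11, Rational(3, 10)), Rational(1, 2)))), 17) = Mul(Add(Rational(3, 5), Mul(Rational(1, 5), Pow(Rational(-107, 10), Rational(1, 2)))), 17) = Mul(Add(Rational(3, 5), Mul(Rational(1, 5), Mul(Rational(1, 10), I, Pow(1070, Rational(1, 2))))), 17) = Mul(Add(Rational(3, 5), Mul(Rational(1, 50), I, Pow(1070, Rational(1, 2)))), 17) = Add(Rational(51, 5), Mul(Rational(17, 50), I, Pow(1070, Rational(1, 2))))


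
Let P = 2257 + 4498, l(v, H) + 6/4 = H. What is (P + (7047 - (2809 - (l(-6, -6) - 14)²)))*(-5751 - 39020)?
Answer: -2051451991/4 ≈ -5.1286e+8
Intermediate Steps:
l(v, H) = -3/2 + H
P = 6755
(P + (7047 - (2809 - (l(-6, -6) - 14)²)))*(-5751 - 39020) = (6755 + (7047 - (2809 - ((-3/2 - 6) - 14)²)))*(-5751 - 39020) = (6755 + (7047 - (2809 - (-15/2 - 14)²)))*(-44771) = (6755 + (7047 - (2809 - (-43/2)²)))*(-44771) = (6755 + (7047 - (2809 - 1*1849/4)))*(-44771) = (6755 + (7047 - (2809 - 1849/4)))*(-44771) = (6755 + (7047 - 1*9387/4))*(-44771) = (6755 + (7047 - 9387/4))*(-44771) = (6755 + 18801/4)*(-44771) = (45821/4)*(-44771) = -2051451991/4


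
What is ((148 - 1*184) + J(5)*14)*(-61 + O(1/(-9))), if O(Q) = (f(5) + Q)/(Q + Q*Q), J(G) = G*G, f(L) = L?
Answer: -34697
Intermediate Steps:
J(G) = G²
O(Q) = (5 + Q)/(Q + Q²) (O(Q) = (5 + Q)/(Q + Q*Q) = (5 + Q)/(Q + Q²))
((148 - 1*184) + J(5)*14)*(-61 + O(1/(-9))) = ((148 - 1*184) + 5²*14)*(-61 + (5 + 1/(-9))/((1/(-9))*(1 + 1/(-9)))) = ((148 - 184) + 25*14)*(-61 + (5 - ⅑)/((-⅑)*(1 - ⅑))) = (-36 + 350)*(-61 - 9*44/9/8/9) = 314*(-61 - 9*9/8*44/9) = 314*(-61 - 99/2) = 314*(-221/2) = -34697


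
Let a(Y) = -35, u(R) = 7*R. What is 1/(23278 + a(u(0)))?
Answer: 1/23243 ≈ 4.3024e-5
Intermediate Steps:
1/(23278 + a(u(0))) = 1/(23278 - 35) = 1/23243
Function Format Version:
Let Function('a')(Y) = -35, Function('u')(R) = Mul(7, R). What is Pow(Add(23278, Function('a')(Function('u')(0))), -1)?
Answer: Rational(1, 23243) ≈ 4.3024e-5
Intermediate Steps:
Pow(Add(23278, Function('a')(Function('u')(0))), -1) = Pow(Add(23278, -35), -1) = Pow(23243, -1) = Rational(1, 23243)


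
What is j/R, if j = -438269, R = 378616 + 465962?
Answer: -438269/844578 ≈ -0.51892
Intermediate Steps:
R = 844578
j/R = -438269/844578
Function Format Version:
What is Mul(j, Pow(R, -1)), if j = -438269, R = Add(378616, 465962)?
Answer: Rational(-438269, 844578) ≈ -0.51892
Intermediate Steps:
R = 844578
Mul(j, Pow(R, -1)) = Mul(-438269, Pow(844578, -1)) = Mul(-438269, Rational(1, 844578)) = Rational(-438269, 844578)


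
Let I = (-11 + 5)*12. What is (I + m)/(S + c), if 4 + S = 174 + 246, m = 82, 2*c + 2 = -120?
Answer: 2/71 ≈ 0.028169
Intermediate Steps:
c = -61 (c = -1 + (½)*(-120) = -1 - 60 = -61)
I = -72 (I = -6*12 = -72)
S = 416 (S = -4 + (174 + 246) = -4 + 420 = 416)
(I + m)/(S + c) = (-72 + 82)/(416 - 61) = 10/355 = 10*(1/355) = 2/71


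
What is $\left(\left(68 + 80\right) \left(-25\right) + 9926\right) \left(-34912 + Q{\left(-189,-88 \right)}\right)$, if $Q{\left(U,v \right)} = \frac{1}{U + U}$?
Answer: $- \frac{41081442281}{189} \approx -2.1736 \cdot 10^{8}$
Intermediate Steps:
$Q{\left(U,v \right)} = \frac{1}{2 U}$
$\left(\left(68 + 80\right) \left(-25\right) + 9926\right) \left(-34912 + Q{\left(-189,-88 \right)}\right) = \left(\left(68 + 80\right) \left(-25\right) + 9926\right) \left(-34912 + \frac{1}{2 \left(-189\right)}\right) = \left(148 \left(-25\right) + 9926\right) \left(-34912 + \frac{1}{2} \left(- \frac{1}{189}\right)\right) = \left(-3700 + 9926\right) \left(-34912 - \frac{1}{378}\right) = 6226 \left(- \frac{13196737}{378}\right) = - \frac{41081442281}{189}$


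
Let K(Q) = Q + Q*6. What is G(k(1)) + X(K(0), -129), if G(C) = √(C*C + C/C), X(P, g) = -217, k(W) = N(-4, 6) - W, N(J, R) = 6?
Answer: -217 + √26 ≈ -211.90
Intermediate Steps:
K(Q) = 7*Q (K(Q) = Q + 6*Q = 7*Q)
k(W) = 6 - W
G(C) = √(1 + C²) (G(C) = √(C² + 1) = √(1 + C²))
G(k(1)) + X(K(0), -129) = √(1 + (6 - 1*1)²) - 217 = √(1 + (6 - 1)²) - 217 = √(1 + 5²) - 217 = √(1 + 25) - 217 = √26 - 217 = -217 + √26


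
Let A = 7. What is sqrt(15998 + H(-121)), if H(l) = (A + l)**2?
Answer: sqrt(28994) ≈ 170.28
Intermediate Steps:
H(l) = (7 + l)**2
sqrt(15998 + H(-121)) = sqrt(15998 + (7 - 121)**2) = sqrt(15998 + (-114)**2) = sqrt(15998 + 12996) = sqrt(28994)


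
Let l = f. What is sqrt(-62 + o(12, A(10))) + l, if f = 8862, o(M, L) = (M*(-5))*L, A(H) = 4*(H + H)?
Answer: 8862 + I*sqrt(4862) ≈ 8862.0 + 69.728*I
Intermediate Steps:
A(H) = 8*H (A(H) = 4*(2*H) = 8*H)
o(M, L) = -5*L*M (o(M, L) = (-5*M)*L = -5*L*M)
l = 8862
sqrt(-62 + o(12, A(10))) + l = sqrt(-62 - 5*8*10*12) + 8862 = sqrt(-62 - 5*80*12) + 8862 = sqrt(-62 - 4800) + 8862 = sqrt(-4862) + 8862 = I*sqrt(4862) + 8862 = 8862 + I*sqrt(4862)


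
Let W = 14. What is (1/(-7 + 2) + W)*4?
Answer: 276/5 ≈ 55.200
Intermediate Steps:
(1/(-7 + 2) + W)*4 = (1/(-7 + 2) + 14)*4 = (1/(-5) + 14)*4 = (-⅕ + 14)*4 = (69/5)*4 = 276/5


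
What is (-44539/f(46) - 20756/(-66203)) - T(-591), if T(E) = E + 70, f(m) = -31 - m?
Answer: 509643580/463421 ≈ 1099.7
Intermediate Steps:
T(E) = 70 + E
(-44539/f(46) - 20756/(-66203)) - T(-591) = (-44539/(-31 - 1*46) - 20756/(-66203)) - (70 - 591) = (-44539/(-31 - 46) - 20756*(-1/66203)) - 1*(-521) = (-44539/(-77) + 20756/66203) + 521 = (-44539*(-1/77) + 20756/66203) + 521 = (4049/7 + 20756/66203) + 521 = 268201239/463421 + 521 = 509643580/463421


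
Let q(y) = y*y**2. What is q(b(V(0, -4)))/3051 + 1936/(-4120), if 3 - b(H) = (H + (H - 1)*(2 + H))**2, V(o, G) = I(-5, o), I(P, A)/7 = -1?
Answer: -24430560266/58195 ≈ -4.1981e+5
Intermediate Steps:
I(P, A) = -7 (I(P, A) = 7*(-1) = -7)
V(o, G) = -7
b(H) = 3 - (H + (-1 + H)*(2 + H))**2 (b(H) = 3 - (H + (H - 1)*(2 + H))**2 = 3 - (H + (-1 + H)*(2 + H))**2)
q(y) = y**3
q(b(V(0, -4)))/3051 + 1936/(-4120) = (3 - (-2 + (-7)**2 + 2*(-7))**2)**3/3051 + 1936/(-4120) = (3 - (-2 + 49 - 14)**2)**3*(1/3051) + 1936*(-1/4120) = (3 - 1*33**2)**3*(1/3051) - 242/515 = (3 - 1*1089)**3*(1/3051) - 242/515 = (3 - 1089)**3*(1/3051) - 242/515 = (-1086)**3*(1/3051) - 242/515 = -1280824056*1/3051 - 242/515 = -47437928/113 - 242/515 = -24430560266/58195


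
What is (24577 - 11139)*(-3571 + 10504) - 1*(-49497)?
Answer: 93215151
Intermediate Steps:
(24577 - 11139)*(-3571 + 10504) - 1*(-49497) = 13438*6933 + 49497 = 93165654 + 49497 = 93215151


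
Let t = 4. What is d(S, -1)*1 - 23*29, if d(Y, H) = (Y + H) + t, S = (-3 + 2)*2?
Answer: -666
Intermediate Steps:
S = -2 (S = -1*2 = -2)
d(Y, H) = 4 + H + Y (d(Y, H) = (Y + H) + 4 = (H + Y) + 4 = 4 + H + Y)
d(S, -1)*1 - 23*29 = (4 - 1 - 2)*1 - 23*29 = 1*1 - 667 = 1 - 667 = -666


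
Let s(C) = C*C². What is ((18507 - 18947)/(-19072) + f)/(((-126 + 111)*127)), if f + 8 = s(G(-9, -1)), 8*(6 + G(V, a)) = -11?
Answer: 6242003/29065728 ≈ 0.21475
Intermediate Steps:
G(V, a) = -59/8 (G(V, a) = -6 + (⅛)*(-11) = -6 - 11/8 = -59/8)
s(C) = C³
f = -209475/512 (f = -8 + (-59/8)³ = -8 - 205379/512 = -209475/512 ≈ -409.13)
((18507 - 18947)/(-19072) + f)/(((-126 + 111)*127)) = ((18507 - 18947)/(-19072) - 209475/512)/(((-126 + 111)*127)) = (-440*(-1/19072) - 209475/512)/((-15*127)) = (55/2384 - 209475/512)/(-1905) = -31210015/76288*(-1/1905) = 6242003/29065728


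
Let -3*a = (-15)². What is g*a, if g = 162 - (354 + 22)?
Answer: 16050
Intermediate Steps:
a = -75 (a = -⅓*(-15)² = -⅓*225 = -75)
g = -214 (g = 162 - 1*376 = 162 - 376 = -214)
g*a = -214*(-75) = 16050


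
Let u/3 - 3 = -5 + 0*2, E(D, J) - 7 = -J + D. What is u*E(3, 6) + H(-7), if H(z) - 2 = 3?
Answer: -19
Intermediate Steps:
E(D, J) = 7 + D - J (E(D, J) = 7 + (-J + D) = 7 + (D - J) = 7 + D - J)
H(z) = 5 (H(z) = 2 + 3 = 5)
u = -6 (u = 9 + 3*(-5 + 0*2) = 9 + 3*(-5 + 0) = 9 + 3*(-5) = 9 - 15 = -6)
u*E(3, 6) + H(-7) = -6*(7 + 3 - 1*6) + 5 = -6*(7 + 3 - 6) + 5 = -6*4 + 5 = -24 + 5 = -19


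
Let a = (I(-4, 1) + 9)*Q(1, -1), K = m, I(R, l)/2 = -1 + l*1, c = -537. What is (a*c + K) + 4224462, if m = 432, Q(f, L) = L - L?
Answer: 4224894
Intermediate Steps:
I(R, l) = -2 + 2*l (I(R, l) = 2*(-1 + l*1) = 2*(-1 + l) = -2 + 2*l)
Q(f, L) = 0
K = 432
a = 0 (a = ((-2 + 2*1) + 9)*0 = ((-2 + 2) + 9)*0 = (0 + 9)*0 = 9*0 = 0)
(a*c + K) + 4224462 = (0*(-537) + 432) + 4224462 = (0 + 432) + 4224462 = 432 + 4224462 = 4224894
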